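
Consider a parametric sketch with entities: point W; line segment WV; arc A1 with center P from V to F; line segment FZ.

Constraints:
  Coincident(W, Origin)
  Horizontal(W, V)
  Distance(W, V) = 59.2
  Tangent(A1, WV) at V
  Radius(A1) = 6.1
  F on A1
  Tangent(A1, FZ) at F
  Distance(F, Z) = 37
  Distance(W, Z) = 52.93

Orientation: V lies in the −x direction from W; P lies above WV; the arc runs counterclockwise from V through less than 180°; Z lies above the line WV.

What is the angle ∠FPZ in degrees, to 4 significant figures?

80.64°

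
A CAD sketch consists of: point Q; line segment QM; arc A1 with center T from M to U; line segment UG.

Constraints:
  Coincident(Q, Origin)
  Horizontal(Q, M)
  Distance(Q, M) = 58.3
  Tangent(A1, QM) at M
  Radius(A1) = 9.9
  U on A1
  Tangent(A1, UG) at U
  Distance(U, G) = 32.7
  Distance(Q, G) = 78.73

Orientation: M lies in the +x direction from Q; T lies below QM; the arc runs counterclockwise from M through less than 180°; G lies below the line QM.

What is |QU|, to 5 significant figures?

51.836

Q is at the origin; QM is horizontal with |QM| = 58.3 and M on the +x side, so M = (58.300, 0.0000). A1 meets QM tangentially, so TM is at right angles to QM, so T = M + (0, -9.9) = (58.300, -9.9000). Since TU ⟂ UG (tangency), |TG| = √(9.9² + 32.7²) = 34.166 regardless of where U sits on A1. So G lies on both circle(Q, 78.73) and circle(T, 34.166); the below-QM intersection is G = (65.798, -43.233). U is the foot of the tangent from G: U = (49.685, -14.778).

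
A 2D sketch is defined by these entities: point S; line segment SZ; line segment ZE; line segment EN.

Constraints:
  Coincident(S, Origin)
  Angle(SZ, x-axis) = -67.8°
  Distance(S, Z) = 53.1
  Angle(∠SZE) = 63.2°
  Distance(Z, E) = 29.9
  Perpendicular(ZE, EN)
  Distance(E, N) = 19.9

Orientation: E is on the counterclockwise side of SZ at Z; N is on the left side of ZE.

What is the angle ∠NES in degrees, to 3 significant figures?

7.17°

∠SZE = 63.2°, so ZE runs at -67.8° + (180° − 63.2°) = 49.0° from the x-axis; with |ZE| = 29.9, E = Z + 29.9·(cos 49.0°, sin 49.0°) = (39.7, -26.6). The perpendicularity gives EN at right angles to ZE; with |EN| = 19.9 on the left of ZE, N = E + 19.9·(-0.755, 0.656) = (24.7, -13.5). Then cos ∠NES = EN·ES / (|EN||ES|), giving 7.17°.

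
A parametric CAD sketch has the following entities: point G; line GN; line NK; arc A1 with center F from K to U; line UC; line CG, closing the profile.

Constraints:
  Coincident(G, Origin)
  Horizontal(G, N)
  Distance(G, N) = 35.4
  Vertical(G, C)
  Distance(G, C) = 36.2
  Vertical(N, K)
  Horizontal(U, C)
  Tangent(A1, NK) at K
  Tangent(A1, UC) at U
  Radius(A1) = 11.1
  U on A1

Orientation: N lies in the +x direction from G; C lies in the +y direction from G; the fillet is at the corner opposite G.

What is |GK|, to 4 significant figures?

43.40

The virtual corner opposite G is at (35.40, 36.20). The tangent condition forces FK to be normal to NK and since A1 is tangent to UC there, FU ⟂ UC, with radius 11.1, so the center F sits 11.1 in from both sides at F = (24.30, 25.10). That places the tangent points at K = (35.40, 25.10) on NK and U = (24.30, 36.20) on UC. Then |GK| = |K − G| = 43.40.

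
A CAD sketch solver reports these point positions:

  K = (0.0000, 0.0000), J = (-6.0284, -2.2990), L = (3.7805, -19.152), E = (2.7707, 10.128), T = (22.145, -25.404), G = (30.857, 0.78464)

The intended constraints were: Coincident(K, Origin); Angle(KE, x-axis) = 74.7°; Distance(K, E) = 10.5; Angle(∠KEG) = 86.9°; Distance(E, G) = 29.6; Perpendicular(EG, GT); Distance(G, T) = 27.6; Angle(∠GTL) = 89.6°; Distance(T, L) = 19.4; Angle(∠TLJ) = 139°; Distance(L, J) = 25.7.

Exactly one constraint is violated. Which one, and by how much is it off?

Distance(L, J) = 25.7 — off by 6.20.

K = (0.00, 0.00) ✓; KE at 74.70° ✓; |KE| = 10.50 ✓; ∠KEG = 86.90° ✓; |EG| = 29.60 ✓; ∠(EG, GT) = 90.00° ✓; |GT| = 27.60 ✓; ∠GTL = 89.60° ✓; |TL| = 19.40 ✓; ∠TLJ = 139.0° ✓; |LJ| = 19.50 ✗.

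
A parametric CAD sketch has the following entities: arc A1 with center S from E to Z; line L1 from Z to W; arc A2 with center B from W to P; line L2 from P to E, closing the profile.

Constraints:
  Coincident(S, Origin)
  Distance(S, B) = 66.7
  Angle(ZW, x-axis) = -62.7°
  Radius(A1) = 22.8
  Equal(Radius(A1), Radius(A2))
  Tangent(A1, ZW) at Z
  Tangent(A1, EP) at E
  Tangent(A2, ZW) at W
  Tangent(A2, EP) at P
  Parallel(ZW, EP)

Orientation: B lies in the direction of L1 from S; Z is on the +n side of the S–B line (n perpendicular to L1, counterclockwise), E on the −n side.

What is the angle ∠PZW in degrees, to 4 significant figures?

34.36°

The slot axis is L1's direction at -62.7°, so u = (cos -62.7°, sin -62.7°) = (0.4586, -0.8886) and n = (−sin -62.7°, cos -62.7°) = (0.8886, 0.4586). S is at the origin and B lies 66.7 along u from S, so B = 66.7·u = (30.59, -59.27). Tangency of A1 to both parallel lines with radius 22.8 puts Z and E at S ± 22.8·n: Z = (20.26, 10.46), E = (-20.26, -10.46). Equal radii place W and P the same way about B: W = B + 22.8·n = (50.85, -48.81), P = B − 22.8·n = (10.33, -69.73). Then cos ∠PZW = ZP·ZW / (|ZP||ZW|), giving 34.36°.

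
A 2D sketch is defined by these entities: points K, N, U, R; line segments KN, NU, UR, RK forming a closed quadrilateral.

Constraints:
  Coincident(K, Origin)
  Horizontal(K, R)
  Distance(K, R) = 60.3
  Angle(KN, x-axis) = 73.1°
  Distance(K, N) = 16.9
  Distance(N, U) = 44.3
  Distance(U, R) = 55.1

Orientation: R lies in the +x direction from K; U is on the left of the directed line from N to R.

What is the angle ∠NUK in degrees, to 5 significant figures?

6.9808°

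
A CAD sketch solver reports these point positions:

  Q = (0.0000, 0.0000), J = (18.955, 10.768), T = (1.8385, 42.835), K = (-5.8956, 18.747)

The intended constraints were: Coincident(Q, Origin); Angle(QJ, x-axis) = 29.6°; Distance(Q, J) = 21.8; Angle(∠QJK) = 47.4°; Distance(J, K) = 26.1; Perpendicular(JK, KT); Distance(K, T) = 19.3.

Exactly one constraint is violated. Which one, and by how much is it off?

Distance(K, T) = 19.3 — off by 6.00.

Q = (0.00, 0.00) ✓; QJ at 29.60° ✓; |QJ| = 21.80 ✓; ∠QJK = 47.40° ✓; |JK| = 26.10 ✓; ∠(JK, KT) = 90.00° ✓; |KT| = 25.30 ✗.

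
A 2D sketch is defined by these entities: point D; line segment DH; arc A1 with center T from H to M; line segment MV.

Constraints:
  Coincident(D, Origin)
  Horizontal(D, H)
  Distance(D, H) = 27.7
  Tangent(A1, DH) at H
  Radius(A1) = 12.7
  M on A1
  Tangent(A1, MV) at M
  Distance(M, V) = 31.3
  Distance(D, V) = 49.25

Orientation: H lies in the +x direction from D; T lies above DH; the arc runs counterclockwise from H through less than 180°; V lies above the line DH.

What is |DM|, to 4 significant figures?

42.97

Checks: |TM| = 12.70 ✓; ∠(TM, MV) = 90.00° ✓; |MV| = 31.30 ✓; |DV| = 49.25 ✓.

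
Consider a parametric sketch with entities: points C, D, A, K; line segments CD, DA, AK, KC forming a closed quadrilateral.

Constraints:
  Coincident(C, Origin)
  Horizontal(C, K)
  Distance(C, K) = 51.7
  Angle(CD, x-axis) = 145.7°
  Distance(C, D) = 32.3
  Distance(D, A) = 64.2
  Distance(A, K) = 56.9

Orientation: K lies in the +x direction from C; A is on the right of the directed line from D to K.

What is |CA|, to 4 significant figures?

36.84

Checks: CD at 145.7° ✓; |DA| = 64.20 ✓; |AK| = 56.90 ✓.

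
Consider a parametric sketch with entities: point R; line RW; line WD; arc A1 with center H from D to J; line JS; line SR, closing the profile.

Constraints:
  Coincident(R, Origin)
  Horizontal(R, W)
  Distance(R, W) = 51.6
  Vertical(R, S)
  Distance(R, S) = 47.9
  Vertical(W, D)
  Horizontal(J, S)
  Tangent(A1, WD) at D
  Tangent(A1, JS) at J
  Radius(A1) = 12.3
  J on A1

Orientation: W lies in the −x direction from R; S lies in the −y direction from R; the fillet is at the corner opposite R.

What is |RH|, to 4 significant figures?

53.03

R is at the origin; RW is horizontal with |RW| = 51.6 and W on the −x side, so W = (-51.60, 0.000). RS is vertical with |RS| = 47.9 and S on the −y side, so S = (0.000, -47.90). The virtual corner opposite R is at (-51.60, -47.90). A1 meets WD tangentially, so HD is at right angles to WD and A1 meets JS tangentially, so HJ is at right angles to JS, with radius 12.3, so the center H sits 12.3 in from both sides at H = (-39.30, -35.60). Then |RH| = |H − R| = 53.03.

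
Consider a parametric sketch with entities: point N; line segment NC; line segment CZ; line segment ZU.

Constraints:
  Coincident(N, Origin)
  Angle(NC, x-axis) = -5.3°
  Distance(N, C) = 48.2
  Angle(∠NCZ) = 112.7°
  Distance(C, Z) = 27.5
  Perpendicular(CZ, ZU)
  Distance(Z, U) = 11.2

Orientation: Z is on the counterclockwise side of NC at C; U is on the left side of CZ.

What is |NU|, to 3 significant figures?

56.8

N is at the origin; NC runs at -5.3° with length 48.2, so C = 48.2·(cos -5.3°, sin -5.3°) = (48.0, -4.45). ∠NCZ = 112.7°, so CZ runs at -5.3° + (180° − 112.7°) = 62.0° from the x-axis; with |CZ| = 27.5, Z = C + 27.5·(cos 62.0°, sin 62.0°) = (60.9, 19.8). The perpendicularity gives ZU at right angles to CZ; with |ZU| = 11.2 on the left of CZ, U = Z + 11.2·(-0.883, 0.469) = (51.0, 25.1). Then |NU| = |U − N| = 56.8.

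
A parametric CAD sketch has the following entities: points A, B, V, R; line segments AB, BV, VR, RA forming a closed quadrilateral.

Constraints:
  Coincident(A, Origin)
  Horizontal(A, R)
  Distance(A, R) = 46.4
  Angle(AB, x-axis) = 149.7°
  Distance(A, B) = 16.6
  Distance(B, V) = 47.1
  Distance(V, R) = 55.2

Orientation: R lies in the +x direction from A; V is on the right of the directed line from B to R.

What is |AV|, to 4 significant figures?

35.30

A is at the origin; AR is horizontal with |AR| = 46.4 and R in +x, so R = (46.4, 0). AB runs at 149.7° with |AB| = 16.6, so B = (-14.33, 8.375). V is determined by |BV| = 47.1 and |VR| = 55.2 together: it lies at the intersection of circle(B, 47.1) and circle(R, 55.2). With |BR| = 61.31, the foot of the radical line on BR is 23.90 from B and the perpendicular offset is √(47.1² − 23.90²) = 40.59. Taking the right-of-BR solution: V = (3.794, -35.10).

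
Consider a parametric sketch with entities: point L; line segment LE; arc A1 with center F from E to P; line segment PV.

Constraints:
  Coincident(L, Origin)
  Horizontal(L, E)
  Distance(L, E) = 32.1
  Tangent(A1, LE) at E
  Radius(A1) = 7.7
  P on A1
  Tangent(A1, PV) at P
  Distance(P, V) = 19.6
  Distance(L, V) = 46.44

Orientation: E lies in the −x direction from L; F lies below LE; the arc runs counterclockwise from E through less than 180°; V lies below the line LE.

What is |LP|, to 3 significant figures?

40.7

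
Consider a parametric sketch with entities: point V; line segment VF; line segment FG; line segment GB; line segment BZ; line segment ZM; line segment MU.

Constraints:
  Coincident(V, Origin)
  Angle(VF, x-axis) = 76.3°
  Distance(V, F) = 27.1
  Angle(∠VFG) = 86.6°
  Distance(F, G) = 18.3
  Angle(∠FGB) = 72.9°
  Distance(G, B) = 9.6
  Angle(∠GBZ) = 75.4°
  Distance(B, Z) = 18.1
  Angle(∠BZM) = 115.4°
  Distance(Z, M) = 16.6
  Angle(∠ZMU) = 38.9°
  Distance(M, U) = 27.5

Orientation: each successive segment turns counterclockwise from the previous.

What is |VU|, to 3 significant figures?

25.6

V is at the origin; VF runs at 76.3° with length 27.1, so F = (6.42, 26.3). ∠VFG = 86.6° gives FG at 170° from the x-axis; with |FG| = 18.3, G = (-11.6, 29.6). ∠FGB = 72.9° gives GB at -83.2° from the x-axis; with |GB| = 9.6, B = (-10.5, 20.1). ∠GBZ = 75.4° gives BZ at 21.4° from the x-axis; with |BZ| = 18.1, Z = (6.40, 26.7). ∠BZM = 115.4° gives ZM at 86.0° from the x-axis; with |ZM| = 16.6, M = (7.56, 43.2). ∠ZMU = 38.9° gives MU at -133° from the x-axis; with |MU| = 27.5, U = (-11.2, 23.1). Then |VU| = |U − V| = 25.6.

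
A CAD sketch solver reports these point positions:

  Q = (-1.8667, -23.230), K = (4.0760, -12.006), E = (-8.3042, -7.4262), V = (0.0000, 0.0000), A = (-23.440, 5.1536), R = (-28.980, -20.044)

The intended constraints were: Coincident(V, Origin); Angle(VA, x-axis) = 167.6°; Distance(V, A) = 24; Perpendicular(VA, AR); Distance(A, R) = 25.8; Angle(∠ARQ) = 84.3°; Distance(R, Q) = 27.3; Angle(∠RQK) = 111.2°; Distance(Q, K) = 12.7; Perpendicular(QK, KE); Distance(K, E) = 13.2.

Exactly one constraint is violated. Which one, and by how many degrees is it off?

Perpendicular(QK, KE) — off by 7.60°.

V = (0.00, 0.00) ✓; VA at 167.6° ✓; |VA| = 24.00 ✓; ∠(VA, AR) = 90.00° ✓; |AR| = 25.80 ✓; ∠ARQ = 84.30° ✓; |RQ| = 27.30 ✓; ∠RQK = 111.2° ✓; |QK| = 12.70 ✓; ∠(QK, KE) = 97.60° ✗; |KE| = 13.20 ✓.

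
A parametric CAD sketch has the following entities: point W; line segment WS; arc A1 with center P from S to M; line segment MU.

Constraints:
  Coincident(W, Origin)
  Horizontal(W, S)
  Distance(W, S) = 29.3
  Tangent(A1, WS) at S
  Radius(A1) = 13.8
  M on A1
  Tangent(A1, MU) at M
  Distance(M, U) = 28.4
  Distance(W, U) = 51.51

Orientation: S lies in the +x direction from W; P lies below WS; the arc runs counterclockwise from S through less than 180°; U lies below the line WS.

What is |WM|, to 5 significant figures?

24.242

W is at the origin; W and S share the same y with |WS| = 29.3 and S on the +x side, so S = (29.300, 0.0000). A1 meets WS tangentially, so PS is at right angles to WS, so P = S + (0, -13.8) = (29.300, -13.800). Since PM ⟂ MU (tangency), |PU| = √(13.8² + 28.4²) = 31.575 regardless of where M sits on A1. So U lies on both circle(W, 51.51) and circle(P, 31.575); the below-WS intersection is U = (24.935, -45.072). M is the foot of the tangent from U: M = (16.173, -18.058).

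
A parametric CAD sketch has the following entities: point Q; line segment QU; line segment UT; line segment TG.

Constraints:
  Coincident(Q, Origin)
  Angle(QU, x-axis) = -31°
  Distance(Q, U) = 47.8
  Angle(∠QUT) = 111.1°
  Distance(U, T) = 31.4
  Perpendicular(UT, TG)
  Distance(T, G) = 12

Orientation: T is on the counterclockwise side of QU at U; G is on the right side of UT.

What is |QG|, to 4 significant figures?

74.60

Q is at the origin; QU runs at -31.0° with length 47.8, so U = 47.8·(cos -31.0°, sin -31.0°) = (40.97, -24.62). ∠QUT = 111.1°, so UT runs at -31.0° + (180° − 111.1°) = 37.90° from the x-axis; with |UT| = 31.4, T = U + 31.4·(cos 37.90°, sin 37.90°) = (65.75, -5.330). UT ⟂ TG; with |TG| = 12.0 on the right of UT, G = T + 12.0·(0.6143, -0.7891) = (73.12, -14.80). Then |QG| = |G − Q| = 74.60.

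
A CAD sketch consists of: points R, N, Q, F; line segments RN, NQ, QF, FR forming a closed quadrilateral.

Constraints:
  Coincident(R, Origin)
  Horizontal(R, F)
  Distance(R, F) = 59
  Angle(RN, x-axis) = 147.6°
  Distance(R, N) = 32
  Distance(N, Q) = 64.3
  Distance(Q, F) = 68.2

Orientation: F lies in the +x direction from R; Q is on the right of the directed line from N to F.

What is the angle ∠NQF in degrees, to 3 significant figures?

82.8°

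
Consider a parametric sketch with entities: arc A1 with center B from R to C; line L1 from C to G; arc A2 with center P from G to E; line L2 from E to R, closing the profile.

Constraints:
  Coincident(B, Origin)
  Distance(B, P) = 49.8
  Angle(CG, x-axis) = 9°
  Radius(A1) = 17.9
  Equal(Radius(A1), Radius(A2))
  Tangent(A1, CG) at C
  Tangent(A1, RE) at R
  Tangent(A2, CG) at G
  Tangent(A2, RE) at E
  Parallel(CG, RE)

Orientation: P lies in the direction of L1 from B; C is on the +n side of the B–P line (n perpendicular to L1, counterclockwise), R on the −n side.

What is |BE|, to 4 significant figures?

52.92

The slot axis is L1's direction at 9.0°, so u = (cos 9.0°, sin 9.0°) = (0.9877, 0.1564) and n = (−sin 9.0°, cos 9.0°) = (-0.1564, 0.9877). B is at the origin and P lies 49.8 along u from B, so P = 49.8·u = (49.19, 7.790). Tangency of A1 to both parallel lines with radius 17.9 puts C and R at B ± 17.9·n: C = (-2.800, 17.68), R = (2.800, -17.68). Equal radii place G and E the same way about P: G = P + 17.9·n = (46.39, 25.47), E = P − 17.9·n = (51.99, -9.889). Then |BE| = |E − B| = 52.92.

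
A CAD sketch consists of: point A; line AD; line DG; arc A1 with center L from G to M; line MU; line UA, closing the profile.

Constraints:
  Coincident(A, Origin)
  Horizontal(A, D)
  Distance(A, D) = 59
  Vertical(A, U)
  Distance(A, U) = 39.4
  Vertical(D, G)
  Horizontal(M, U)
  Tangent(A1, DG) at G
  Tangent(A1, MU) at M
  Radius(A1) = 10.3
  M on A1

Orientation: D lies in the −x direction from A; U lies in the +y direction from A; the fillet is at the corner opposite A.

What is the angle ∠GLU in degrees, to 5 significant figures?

168.06°

A is at the origin; AD is horizontal with |AD| = 59.0 and D on the −x side, so D = (-59.000, 0.0000). A and U share the same x with |AU| = 39.4 and U on the +y side, so U = (0.0000, 39.400). The virtual corner opposite A is at (-59.000, 39.400). A1 meets DG tangentially, so LG is at right angles to DG and tangency of A1 to MU means the radius LM is perpendicular to MU, with radius 10.3, so the center L sits 10.3 in from both sides at L = (-48.700, 29.100). That places the tangent points at G = (-59.000, 29.100) on DG and M = (-48.700, 39.400) on MU. Then cos ∠GLU = LG·LU / (|LG||LU|), giving 168.06°.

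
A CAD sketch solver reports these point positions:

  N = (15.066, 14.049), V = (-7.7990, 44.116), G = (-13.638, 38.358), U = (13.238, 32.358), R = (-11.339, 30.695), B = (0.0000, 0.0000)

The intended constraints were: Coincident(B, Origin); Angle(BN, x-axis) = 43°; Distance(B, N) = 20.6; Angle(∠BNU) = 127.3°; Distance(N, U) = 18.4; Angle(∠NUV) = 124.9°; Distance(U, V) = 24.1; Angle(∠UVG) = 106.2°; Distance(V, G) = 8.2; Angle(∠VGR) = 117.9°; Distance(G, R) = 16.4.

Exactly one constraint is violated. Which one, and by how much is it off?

Distance(G, R) = 16.4 — off by 8.40.

B = (0.00, 0.00) ✓; BN at 43.00° ✓; |BN| = 20.60 ✓; ∠BNU = 127.3° ✓; |NU| = 18.40 ✓; ∠NUV = 124.9° ✓; |UV| = 24.10 ✓; ∠UVG = 106.2° ✓; |VG| = 8.201 ✓; ∠VGR = 117.9° ✓; |GR| = 8.000 ✗.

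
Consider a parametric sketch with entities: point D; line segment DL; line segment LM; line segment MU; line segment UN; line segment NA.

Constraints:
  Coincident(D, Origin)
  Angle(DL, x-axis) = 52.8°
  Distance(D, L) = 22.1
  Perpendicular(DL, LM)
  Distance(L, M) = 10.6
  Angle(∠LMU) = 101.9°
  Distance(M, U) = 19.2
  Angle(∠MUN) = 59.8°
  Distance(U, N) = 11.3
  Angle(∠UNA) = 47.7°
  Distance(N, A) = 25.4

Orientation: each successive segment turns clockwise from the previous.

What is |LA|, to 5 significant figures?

26.107

∠MUN = 59.8° gives UN at 124.50° from the x-axis; with |UN| = 11.3, N = (7.1992, 3.1488). ∠UNA = 47.7° gives NA at -7.8000° from the x-axis; with |NA| = 25.4, A = (32.364, -0.29837). Then |LA| = |A − L| = 26.107.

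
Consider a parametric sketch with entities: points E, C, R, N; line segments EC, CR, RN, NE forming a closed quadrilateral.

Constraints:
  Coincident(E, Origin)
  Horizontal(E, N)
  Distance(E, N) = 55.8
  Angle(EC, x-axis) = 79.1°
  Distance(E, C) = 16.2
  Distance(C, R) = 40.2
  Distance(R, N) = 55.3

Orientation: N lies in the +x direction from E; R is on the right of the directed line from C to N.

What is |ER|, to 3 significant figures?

24.9

E is at the origin; E and N share the same y with |EN| = 55.8 and N in +x, so N = (55.8, 0). EC runs at 79.1° with |EC| = 16.2, so C = (3.06, 15.9). R is determined by |CR| = 40.2 and |RN| = 55.3 together: it lies at the intersection of circle(C, 40.2) and circle(N, 55.3). With |CN| = 55.1, the foot of the radical line on CN is 14.5 from C and the perpendicular offset is √(40.2² − 14.5²) = 37.5. Taking the right-of-CN solution: R = (6.07, -24.2).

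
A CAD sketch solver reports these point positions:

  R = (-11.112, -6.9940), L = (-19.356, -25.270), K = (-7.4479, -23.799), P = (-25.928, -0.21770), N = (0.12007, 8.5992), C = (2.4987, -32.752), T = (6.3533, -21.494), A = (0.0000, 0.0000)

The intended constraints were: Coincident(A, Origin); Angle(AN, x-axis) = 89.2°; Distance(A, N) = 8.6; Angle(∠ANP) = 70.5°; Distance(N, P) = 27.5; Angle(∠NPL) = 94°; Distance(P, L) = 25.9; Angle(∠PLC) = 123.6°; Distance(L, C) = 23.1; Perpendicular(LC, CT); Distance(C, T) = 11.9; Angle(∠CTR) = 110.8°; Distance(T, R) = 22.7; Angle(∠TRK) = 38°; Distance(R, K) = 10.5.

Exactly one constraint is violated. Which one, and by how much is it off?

Distance(R, K) = 10.5 — off by 6.70.

A = (0.00, 0.00) ✓; AN at 89.20° ✓; |AN| = 8.600 ✓; ∠ANP = 70.50° ✓; |NP| = 27.50 ✓; ∠NPL = 94.00° ✓; |PL| = 25.90 ✓; ∠PLC = 123.6° ✓; |LC| = 23.10 ✓; ∠(LC, CT) = 90.00° ✓; |CT| = 11.90 ✓; ∠CTR = 110.8° ✓; |TR| = 22.70 ✓; ∠TRK = 38.00° ✓; |RK| = 17.20 ✗.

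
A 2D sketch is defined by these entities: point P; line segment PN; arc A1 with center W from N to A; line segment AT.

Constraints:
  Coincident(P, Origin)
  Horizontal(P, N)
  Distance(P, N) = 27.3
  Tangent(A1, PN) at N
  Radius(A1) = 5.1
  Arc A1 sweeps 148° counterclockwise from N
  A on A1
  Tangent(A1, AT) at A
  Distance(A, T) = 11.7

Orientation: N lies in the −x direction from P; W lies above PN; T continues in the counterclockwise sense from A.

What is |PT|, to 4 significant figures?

37.89

P is at the origin; P and N share the same y with |PN| = 27.3 and N on the −x side, so N = (-27.30, 0.000). The tangent condition forces WN to be normal to PN, so W = N + (0, 5.1) = (-27.30, 5.100). On A1, N sits at bearing -90° from W; a 148° counterclockwise sweep puts A at bearing 58°, so A = W + 5.1·(cos 58°, sin 58°) = (-24.60, 9.425). Since A1 is tangent to AT there, WA ⟂ AT, so AT runs along (−sin 58°, cos 58°); with |AT| = 11.7, T = (-34.52, 15.63). Then |PT| = |T − P| = 37.89.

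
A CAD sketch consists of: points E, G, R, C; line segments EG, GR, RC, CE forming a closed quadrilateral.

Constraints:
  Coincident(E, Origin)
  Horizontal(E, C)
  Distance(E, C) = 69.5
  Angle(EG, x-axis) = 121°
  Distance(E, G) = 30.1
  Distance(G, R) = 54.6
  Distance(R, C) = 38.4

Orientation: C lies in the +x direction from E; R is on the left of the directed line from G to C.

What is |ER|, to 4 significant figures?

45.51

E is at the origin; E and C share the same y with |EC| = 69.5 and C in +x, so C = (69.5, 0). EG runs at 121.0° with |EG| = 30.1, so G = (-15.50, 25.80). R is determined by |GR| = 54.6 and |RC| = 38.4 together: it lies at the intersection of circle(G, 54.6) and circle(C, 38.4). With |GC| = 88.83, the foot of the radical line on GC is 52.90 from G and the perpendicular offset is √(54.6² − 52.90²) = 13.53. Taking the left-of-GC solution: R = (39.04, 23.39).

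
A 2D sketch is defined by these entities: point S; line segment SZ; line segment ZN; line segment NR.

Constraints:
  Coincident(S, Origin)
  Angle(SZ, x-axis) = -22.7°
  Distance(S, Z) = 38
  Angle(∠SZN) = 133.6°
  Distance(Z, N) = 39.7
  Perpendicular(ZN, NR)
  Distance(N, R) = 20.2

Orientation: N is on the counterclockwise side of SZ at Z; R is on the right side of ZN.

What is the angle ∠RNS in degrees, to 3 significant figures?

113°

∠SZN = 133.6°, so ZN runs at -22.7° + (180° − 133.6°) = 23.7° from the x-axis; with |ZN| = 39.7, N = Z + 39.7·(cos 23.7°, sin 23.7°) = (71.4, 1.29). The perpendicularity gives NR at right angles to ZN; with |NR| = 20.2 on the right of ZN, R = N + 20.2·(0.402, -0.916) = (79.5, -17.2). Then cos ∠RNS = NR·NS / (|NR||NS|), giving 113°.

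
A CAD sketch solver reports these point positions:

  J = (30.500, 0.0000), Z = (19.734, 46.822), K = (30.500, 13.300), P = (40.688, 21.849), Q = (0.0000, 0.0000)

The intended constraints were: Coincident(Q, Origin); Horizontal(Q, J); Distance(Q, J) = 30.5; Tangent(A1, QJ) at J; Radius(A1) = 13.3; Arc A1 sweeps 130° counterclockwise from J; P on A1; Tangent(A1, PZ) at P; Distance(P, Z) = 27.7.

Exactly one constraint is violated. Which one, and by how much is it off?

Distance(P, Z) = 27.7 — off by 4.90.

Q = (0.00, 0.00) ✓; Q.y = 0.00, J.y = 0.00 ✓; |QJ| = 30.50 ✓; ∠(KJ, JQ) = 90.00° ✓; |KJ| = 13.30 ✓; bearing(K→P) − bearing(K→J) = 130.0° ✓; |KP| = 13.30 ✓; ∠(KP, PZ) = 90.00° ✓; |PZ| = 32.60 ✗.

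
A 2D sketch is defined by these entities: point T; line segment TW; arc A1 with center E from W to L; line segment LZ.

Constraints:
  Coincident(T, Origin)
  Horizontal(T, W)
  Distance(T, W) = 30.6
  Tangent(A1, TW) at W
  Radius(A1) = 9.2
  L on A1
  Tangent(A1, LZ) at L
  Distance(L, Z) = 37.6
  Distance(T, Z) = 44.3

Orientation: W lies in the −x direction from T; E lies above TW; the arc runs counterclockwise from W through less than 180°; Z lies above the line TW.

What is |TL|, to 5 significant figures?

22.754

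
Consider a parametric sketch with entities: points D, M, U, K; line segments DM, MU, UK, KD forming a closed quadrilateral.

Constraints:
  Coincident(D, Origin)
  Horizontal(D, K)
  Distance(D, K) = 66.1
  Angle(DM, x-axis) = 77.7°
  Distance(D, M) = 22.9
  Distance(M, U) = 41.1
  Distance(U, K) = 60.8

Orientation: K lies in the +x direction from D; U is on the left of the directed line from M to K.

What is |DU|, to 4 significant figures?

61.65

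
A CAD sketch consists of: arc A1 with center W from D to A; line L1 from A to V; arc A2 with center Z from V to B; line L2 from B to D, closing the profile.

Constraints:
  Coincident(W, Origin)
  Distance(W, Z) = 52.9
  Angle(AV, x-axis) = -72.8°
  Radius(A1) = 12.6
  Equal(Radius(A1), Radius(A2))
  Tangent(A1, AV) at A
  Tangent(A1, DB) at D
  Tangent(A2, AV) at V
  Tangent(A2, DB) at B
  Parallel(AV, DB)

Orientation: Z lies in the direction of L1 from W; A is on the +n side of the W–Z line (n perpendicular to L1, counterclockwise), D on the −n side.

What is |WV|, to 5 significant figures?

54.380

The slot axis is L1's direction at -72.8°, so u = (cos -72.8°, sin -72.8°) = (0.29571, -0.95528) and n = (−sin -72.8°, cos -72.8°) = (0.95528, 0.29571). W is at the origin and Z lies 52.9 along u from W, so Z = 52.9·u = (15.643, -50.534). Tangency of A1 to both parallel lines with radius 12.6 puts A and D at W ± 12.6·n: A = (12.037, 3.7259), D = (-12.037, -3.7259). Equal radii place V and B the same way about Z: V = Z + 12.6·n = (27.679, -46.808), B = Z − 12.6·n = (3.6064, -54.260). Then |WV| = |V − W| = 54.380.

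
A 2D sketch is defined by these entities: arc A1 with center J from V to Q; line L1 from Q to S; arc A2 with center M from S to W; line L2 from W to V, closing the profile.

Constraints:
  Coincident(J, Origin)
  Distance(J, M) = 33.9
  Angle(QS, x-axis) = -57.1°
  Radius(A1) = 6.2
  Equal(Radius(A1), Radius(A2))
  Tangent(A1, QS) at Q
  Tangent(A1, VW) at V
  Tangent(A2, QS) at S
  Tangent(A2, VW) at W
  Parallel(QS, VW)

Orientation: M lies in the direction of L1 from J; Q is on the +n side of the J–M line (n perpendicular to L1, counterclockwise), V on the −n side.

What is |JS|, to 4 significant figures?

34.46

The slot axis is L1's direction at -57.1°, so u = (cos -57.1°, sin -57.1°) = (0.5432, -0.8396) and n = (−sin -57.1°, cos -57.1°) = (0.8396, 0.5432). J is at the origin and M lies 33.9 along u from J, so M = 33.9·u = (18.41, -28.46). Tangency of A1 to both parallel lines with radius 6.2 puts Q and V at J ± 6.2·n: Q = (5.206, 3.368), V = (-5.206, -3.368). Equal radii place S and W the same way about M: S = M + 6.2·n = (23.62, -25.10), W = M − 6.2·n = (13.21, -31.83). Then |JS| = |S − J| = 34.46.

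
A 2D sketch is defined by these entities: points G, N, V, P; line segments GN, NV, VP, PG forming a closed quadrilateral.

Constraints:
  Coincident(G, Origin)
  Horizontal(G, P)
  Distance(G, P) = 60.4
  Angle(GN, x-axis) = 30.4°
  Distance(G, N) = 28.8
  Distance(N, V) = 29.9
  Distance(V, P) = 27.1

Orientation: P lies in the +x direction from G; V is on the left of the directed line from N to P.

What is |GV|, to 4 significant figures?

58.55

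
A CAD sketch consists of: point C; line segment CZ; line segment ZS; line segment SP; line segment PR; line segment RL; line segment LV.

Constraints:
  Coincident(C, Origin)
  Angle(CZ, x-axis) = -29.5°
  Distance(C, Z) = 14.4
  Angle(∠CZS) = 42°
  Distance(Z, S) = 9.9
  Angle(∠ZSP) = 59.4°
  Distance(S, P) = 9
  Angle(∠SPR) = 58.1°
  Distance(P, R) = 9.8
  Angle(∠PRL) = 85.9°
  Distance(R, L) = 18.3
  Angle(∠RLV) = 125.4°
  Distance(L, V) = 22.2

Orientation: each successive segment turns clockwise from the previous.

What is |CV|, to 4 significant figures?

26.64

C is at the origin; CZ runs at -29.5° with length 14.4, so Z = (12.53, -7.091). ∠CZS = 42.0° gives ZS at -167.5° from the x-axis; with |ZS| = 9.9, S = (2.868, -9.234). ∠ZSP = 59.4° gives SP at 71.90° from the x-axis; with |SP| = 9.0, P = (5.664, -0.6790). ∠SPR = 58.1° gives PR at -50.00° from the x-axis; with |PR| = 9.8, R = (11.96, -8.186). ∠PRL = 85.9° gives RL at -144.1° from the x-axis; with |RL| = 18.3, L = (-2.861, -18.92). ∠RLV = 125.4° gives LV at 161.3° from the x-axis; with |LV| = 22.2, V = (-23.89, -11.80). Then |CV| = |V − C| = 26.64.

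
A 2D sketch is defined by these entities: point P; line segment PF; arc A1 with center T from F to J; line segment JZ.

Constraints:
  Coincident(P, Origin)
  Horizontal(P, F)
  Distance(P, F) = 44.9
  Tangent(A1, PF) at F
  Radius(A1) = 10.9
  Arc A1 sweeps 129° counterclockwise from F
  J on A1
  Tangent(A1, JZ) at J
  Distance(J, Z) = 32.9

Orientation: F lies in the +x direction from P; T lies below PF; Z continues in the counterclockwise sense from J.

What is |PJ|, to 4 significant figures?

40.53

A1 meets PF tangentially, so TF is at right angles to PF, so T = F + (0, -10.9) = (44.90, -10.90). On A1, F sits at bearing 90° from T; a 129° counterclockwise sweep puts J at bearing 219°, so J = T + 10.9·(cos 219°, sin 219°) = (36.43, -17.76). Then |PJ| = |J − P| = 40.53.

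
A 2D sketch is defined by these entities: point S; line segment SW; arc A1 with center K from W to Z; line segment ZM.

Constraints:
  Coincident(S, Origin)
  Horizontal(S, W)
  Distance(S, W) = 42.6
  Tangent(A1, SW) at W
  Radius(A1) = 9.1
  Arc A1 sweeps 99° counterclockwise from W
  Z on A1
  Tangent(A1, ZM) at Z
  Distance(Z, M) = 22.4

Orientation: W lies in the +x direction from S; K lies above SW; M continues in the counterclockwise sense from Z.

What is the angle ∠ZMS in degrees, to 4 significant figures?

64.82°

S is at the origin; SW is horizontal with |SW| = 42.6 and W on the +x side, so W = (42.60, 0.000). Tangency of A1 to SW means the radius KW is perpendicular to SW, so K = W + (0, 9.1) = (42.60, 9.100). On A1, W sits at bearing -90° from K; a 99° counterclockwise sweep puts Z at bearing 9°, so Z = K + 9.1·(cos 9°, sin 9°) = (51.59, 10.52). A1 meets ZM tangentially, so KZ is at right angles to ZM, so ZM runs along (−sin 9°, cos 9°); with |ZM| = 22.4, M = (48.08, 32.65). Then cos ∠ZMS = MZ·MS / (|MZ||MS|), giving 64.82°.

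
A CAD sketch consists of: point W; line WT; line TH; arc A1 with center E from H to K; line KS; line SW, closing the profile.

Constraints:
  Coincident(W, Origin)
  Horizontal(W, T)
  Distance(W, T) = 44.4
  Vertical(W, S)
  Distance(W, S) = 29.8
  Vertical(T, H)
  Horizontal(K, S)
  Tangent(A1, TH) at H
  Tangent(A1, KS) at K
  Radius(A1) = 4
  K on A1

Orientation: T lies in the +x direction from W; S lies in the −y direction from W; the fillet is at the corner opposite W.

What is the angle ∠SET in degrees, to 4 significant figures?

104.5°

W is at the origin; WT is horizontal with |WT| = 44.4 and T on the +x side, so T = (44.40, 0.000). W and S share the same x with |WS| = 29.8 and S on the −y side, so S = (0.000, -29.80). The virtual corner opposite W is at (44.40, -29.80). Tangency of A1 to TH means the radius EH is perpendicular to TH and tangency of A1 to KS means the radius EK is perpendicular to KS, with radius 4.0, so the center E sits 4.0 in from both sides at E = (40.40, -25.80). Then cos ∠SET = ES·ET / (|ES||ET|), giving 104.5°.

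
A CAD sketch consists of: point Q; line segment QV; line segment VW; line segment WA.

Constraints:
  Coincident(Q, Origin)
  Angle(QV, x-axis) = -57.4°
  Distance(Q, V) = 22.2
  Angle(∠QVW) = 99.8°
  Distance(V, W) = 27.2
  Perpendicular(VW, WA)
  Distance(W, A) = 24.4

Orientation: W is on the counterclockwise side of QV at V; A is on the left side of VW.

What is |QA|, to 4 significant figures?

31.08

Q is at the origin; QV runs at -57.4° with length 22.2, so V = 22.2·(cos -57.4°, sin -57.4°) = (11.96, -18.70). ∠QVW = 99.8°, so VW runs at -57.4° + (180° − 99.8°) = 22.80° from the x-axis; with |VW| = 27.2, W = V + 27.2·(cos 22.80°, sin 22.80°) = (37.04, -8.162). VW ⟂ WA; with |WA| = 24.4 on the left of VW, A = W + 24.4·(-0.3875, 0.9219) = (27.58, 14.33). Then |QA| = |A − Q| = 31.08.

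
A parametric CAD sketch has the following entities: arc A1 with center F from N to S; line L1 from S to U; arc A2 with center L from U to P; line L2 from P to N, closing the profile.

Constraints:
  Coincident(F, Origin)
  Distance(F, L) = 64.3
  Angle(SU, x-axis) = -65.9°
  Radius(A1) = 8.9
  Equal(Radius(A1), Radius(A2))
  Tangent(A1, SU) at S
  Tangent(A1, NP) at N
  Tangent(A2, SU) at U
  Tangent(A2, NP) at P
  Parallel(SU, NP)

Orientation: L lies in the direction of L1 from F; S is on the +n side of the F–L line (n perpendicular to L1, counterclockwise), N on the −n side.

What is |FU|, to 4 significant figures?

64.91

Tangency of A1 to both parallel lines with radius 8.9 puts S and N at F ± 8.9·n: S = (8.124, 3.634), N = (-8.124, -3.634). Equal radii place U and P the same way about L: U = L + 8.9·n = (34.38, -55.06), P = L − 8.9·n = (18.13, -62.33). Then |FU| = |U − F| = 64.91.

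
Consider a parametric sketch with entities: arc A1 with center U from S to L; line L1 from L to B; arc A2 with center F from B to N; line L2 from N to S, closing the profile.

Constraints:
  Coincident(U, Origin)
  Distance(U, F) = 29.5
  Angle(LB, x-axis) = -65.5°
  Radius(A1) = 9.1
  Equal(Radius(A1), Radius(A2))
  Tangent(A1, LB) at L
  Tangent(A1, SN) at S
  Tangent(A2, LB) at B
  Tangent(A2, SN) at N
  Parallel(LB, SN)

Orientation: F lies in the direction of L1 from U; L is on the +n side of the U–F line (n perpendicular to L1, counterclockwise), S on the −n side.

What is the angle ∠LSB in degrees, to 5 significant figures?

58.328°

The slot axis is L1's direction at -65.5°, so u = (cos -65.5°, sin -65.5°) = (0.41469, -0.90996) and n = (−sin -65.5°, cos -65.5°) = (0.90996, 0.41469). U is at the origin and F lies 29.5 along u from U, so F = 29.5·u = (12.233, -26.844). Tangency of A1 to both parallel lines with radius 9.1 puts L and S at U ± 9.1·n: L = (8.2806, 3.7737), S = (-8.2806, -3.7737). Equal radii place B and N the same way about F: B = F + 9.1·n = (20.514, -23.070), N = F − 9.1·n = (3.9528, -30.618). Then cos ∠LSB = SL·SB / (|SL||SB|), giving 58.328°.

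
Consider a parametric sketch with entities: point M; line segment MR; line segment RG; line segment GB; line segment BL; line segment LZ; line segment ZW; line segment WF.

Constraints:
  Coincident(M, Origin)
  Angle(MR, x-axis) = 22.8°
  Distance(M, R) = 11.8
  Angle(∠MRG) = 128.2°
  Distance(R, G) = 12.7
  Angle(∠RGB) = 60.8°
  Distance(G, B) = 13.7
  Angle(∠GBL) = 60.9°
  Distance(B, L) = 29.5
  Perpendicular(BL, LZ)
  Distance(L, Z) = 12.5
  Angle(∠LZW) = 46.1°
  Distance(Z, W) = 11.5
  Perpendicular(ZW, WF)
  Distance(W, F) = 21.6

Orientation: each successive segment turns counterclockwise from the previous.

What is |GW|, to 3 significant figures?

16.3

The perpendicularity gives LZ at right angles to BL, so LZ runs at 42.9°; with |LZ| = 12.5, Z = (30.2, 0.448). ∠LZW = 46.1° gives ZW at 177° from the x-axis; with |ZW| = 11.5, W = (18.7, 1.09). Then |GW| = |W − G| = 16.3.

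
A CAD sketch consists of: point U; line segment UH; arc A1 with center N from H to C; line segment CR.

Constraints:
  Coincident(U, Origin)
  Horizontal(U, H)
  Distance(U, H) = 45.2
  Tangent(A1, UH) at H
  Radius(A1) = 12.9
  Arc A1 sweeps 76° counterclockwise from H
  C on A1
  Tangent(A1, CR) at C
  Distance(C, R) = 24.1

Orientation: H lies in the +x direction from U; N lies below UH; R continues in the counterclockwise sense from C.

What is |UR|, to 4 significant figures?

42.67

U is at the origin; U and H share the same y with |UH| = 45.2 and H on the +x side, so H = (45.20, 0.000). A1 meets UH tangentially, so NH is at right angles to UH, so N = H + (0, -12.9) = (45.20, -12.90). On A1, H sits at bearing 90° from N; a 76° counterclockwise sweep puts C at bearing 166°, so C = N + 12.9·(cos 166°, sin 166°) = (32.68, -9.779). A1 meets CR tangentially, so NC is at right angles to CR, so CR runs along (−sin 166°, cos 166°); with |CR| = 24.1, R = (26.85, -33.16). Then |UR| = |R − U| = 42.67.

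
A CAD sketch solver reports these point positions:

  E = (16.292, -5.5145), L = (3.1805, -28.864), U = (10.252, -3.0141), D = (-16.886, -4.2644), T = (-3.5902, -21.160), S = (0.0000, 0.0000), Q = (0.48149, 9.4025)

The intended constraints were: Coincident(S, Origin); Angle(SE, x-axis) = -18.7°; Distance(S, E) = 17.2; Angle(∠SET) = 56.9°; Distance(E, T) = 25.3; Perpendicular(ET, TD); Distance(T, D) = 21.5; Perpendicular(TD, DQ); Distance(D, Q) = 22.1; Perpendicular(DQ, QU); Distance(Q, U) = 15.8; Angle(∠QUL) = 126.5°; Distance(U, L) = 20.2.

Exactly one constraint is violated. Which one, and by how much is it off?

Distance(U, L) = 20.2 — off by 6.60.

S = (0.00, 0.00) ✓; SE at -18.70° ✓; |SE| = 17.20 ✓; ∠SET = 56.90° ✓; |ET| = 25.30 ✓; ∠(ET, TD) = 90.00° ✓; |TD| = 21.50 ✓; ∠(TD, DQ) = 90.00° ✓; |DQ| = 22.10 ✓; ∠(DQ, QU) = 90.00° ✓; |QU| = 15.80 ✓; ∠QUL = 126.5° ✓; |UL| = 26.80 ✗.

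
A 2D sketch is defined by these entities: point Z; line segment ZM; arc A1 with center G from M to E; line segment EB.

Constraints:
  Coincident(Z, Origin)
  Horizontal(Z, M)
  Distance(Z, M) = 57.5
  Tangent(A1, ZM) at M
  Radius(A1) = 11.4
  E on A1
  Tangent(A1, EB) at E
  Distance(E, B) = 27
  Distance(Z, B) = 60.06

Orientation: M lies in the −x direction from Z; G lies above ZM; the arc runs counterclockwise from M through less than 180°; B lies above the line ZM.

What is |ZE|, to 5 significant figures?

47.495

Checks: |GE| = 11.40 ✓; ∠(GE, EB) = 90.00° ✓; |EB| = 27.00 ✓; |ZB| = 60.06 ✓.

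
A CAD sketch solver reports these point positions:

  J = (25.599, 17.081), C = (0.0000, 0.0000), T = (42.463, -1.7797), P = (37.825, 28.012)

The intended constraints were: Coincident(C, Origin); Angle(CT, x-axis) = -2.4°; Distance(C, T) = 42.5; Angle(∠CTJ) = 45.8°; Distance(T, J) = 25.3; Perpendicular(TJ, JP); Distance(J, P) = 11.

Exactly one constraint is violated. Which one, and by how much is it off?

Distance(J, P) = 11 — off by 5.40.

C = (0.00, 0.00) ✓; CT at -2.400° ✓; |CT| = 42.50 ✓; ∠CTJ = 45.80° ✓; |TJ| = 25.30 ✓; ∠(TJ, JP) = 90.00° ✓; |JP| = 16.40 ✗.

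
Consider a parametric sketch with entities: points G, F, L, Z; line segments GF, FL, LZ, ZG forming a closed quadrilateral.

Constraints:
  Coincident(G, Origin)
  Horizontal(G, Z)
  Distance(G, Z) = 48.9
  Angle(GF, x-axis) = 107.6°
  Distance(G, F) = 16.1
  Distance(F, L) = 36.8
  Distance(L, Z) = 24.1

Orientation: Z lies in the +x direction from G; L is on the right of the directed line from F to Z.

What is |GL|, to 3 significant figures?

26.0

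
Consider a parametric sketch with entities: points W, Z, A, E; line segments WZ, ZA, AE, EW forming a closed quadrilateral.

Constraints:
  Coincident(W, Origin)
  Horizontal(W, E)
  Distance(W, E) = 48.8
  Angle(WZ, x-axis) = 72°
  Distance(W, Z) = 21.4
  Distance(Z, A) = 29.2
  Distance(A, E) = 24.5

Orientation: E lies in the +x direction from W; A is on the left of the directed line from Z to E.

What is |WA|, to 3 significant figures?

41.4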